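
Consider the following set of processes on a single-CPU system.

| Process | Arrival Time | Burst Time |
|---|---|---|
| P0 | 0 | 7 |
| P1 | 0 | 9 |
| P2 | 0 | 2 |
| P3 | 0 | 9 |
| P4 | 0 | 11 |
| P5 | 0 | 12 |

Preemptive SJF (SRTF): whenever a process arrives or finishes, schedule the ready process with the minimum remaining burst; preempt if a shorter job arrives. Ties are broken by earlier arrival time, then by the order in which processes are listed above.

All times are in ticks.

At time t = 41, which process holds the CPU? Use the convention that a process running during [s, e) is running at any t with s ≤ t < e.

P5

Timeline: | P2 0-2 | P0 2-9 | P1 9-18 | P3 18-27 | P4 27-38 | P5 38-50 |
Completion: P0=9  P1=18  P2=2  P3=27  P4=38  P5=50
Turnaround (C−A): P0=9  P1=18  P2=2  P3=27  P4=38  P5=50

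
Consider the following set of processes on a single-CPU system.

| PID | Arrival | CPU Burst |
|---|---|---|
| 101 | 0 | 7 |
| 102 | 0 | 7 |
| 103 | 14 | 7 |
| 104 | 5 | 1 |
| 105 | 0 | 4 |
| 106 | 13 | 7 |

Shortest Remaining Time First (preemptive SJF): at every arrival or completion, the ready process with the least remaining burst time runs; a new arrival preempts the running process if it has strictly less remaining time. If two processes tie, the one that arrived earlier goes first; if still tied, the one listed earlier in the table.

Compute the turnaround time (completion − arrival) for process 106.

Gantt: | 105 0-4 | 101 4-5 | 104 5-6 | 101 6-12 | 102 12-19 | 106 19-26 | 103 26-33 |
Completion: 101=12  102=19  103=33  104=6  105=4  106=26
Turnaround (C−A): 101=12  102=19  103=19  104=1  105=4  106=13
Turnaround(106) = completion − arrival = 26 − 13 = 13

13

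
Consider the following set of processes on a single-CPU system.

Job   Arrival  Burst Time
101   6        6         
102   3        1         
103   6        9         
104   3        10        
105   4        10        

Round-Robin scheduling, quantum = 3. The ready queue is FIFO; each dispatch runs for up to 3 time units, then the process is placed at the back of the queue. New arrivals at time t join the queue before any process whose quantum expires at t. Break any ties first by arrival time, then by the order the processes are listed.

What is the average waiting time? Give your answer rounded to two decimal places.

Timeline: | idle 0-3 | 102 3-4 | 104 4-7 | 105 7-10 | 101 10-13 | 103 13-16 | 104 16-19 | 105 19-22 | 101 22-25 | 103 25-28 | 104 28-31 | 105 31-34 | 103 34-37 | 104 37-38 | 105 38-39 |
Completion: 101=25  102=4  103=37  104=38  105=39
Turnaround (C−A): 101=19  102=1  103=31  104=35  105=35
Waiting times: 101=13, 102=0, 103=22, 104=25, 105=25
Average waiting = (13+0+22+25+25) / 5 = 85/5 = 17.00

17.00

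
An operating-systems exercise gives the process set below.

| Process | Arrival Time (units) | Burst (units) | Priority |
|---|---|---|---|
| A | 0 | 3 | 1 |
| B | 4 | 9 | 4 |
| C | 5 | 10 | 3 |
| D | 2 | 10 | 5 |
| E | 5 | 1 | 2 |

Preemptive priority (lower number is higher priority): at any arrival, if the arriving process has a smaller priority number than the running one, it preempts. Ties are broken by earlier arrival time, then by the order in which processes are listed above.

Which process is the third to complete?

Gantt: | A 0-3 | D 3-4 | B 4-5 | E 5-6 | C 6-16 | B 16-24 | D 24-33 |
Completion: A=3  B=24  C=16  D=33  E=6
Turnaround (C−A): A=3  B=20  C=11  D=31  E=1
Finish order: A → E → C → B → D

C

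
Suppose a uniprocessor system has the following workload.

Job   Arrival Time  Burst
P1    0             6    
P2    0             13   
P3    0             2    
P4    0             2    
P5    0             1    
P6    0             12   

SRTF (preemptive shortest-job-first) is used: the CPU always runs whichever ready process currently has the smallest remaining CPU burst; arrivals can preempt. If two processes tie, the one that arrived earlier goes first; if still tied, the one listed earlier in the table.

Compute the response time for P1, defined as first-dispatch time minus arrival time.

Schedule: | P5 0-1 | P3 1-3 | P4 3-5 | P1 5-11 | P6 11-23 | P2 23-36 |
Completion: P1=11  P2=36  P3=3  P4=5  P5=1  P6=23
Turnaround (C−A): P1=11  P2=36  P3=3  P4=5  P5=1  P6=23
Response(P1) = first start − arrival = 5 − 0 = 5

5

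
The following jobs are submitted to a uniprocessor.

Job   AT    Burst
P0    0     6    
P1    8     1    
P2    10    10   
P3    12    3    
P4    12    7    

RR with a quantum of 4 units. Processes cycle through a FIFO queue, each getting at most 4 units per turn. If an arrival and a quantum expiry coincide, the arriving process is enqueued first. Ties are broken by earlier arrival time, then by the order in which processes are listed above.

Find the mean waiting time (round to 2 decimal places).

4.20

Schedule: | P0 0-6 | idle 6-8 | P1 8-9 | idle 9-10 | P2 10-14 | P3 14-17 | P4 17-21 | P2 21-25 | P4 25-28 | P2 28-30 |
Completion: P0=6  P1=9  P2=30  P3=17  P4=28
Turnaround (C−A): P0=6  P1=1  P2=20  P3=5  P4=16
Waiting times: P0=0, P1=0, P2=10, P3=2, P4=9
Average waiting = (0+0+10+2+9) / 5 = 21/5 = 4.20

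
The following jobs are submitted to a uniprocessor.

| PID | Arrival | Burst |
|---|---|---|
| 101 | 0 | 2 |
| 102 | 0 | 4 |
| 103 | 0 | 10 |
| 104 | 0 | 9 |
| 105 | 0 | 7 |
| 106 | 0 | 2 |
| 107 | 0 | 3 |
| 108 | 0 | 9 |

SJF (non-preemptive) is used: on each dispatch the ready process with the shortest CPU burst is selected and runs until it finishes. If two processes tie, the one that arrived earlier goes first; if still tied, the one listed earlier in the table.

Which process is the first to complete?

Gantt: | 101 0-2 | 106 2-4 | 107 4-7 | 102 7-11 | 105 11-18 | 104 18-27 | 108 27-36 | 103 36-46 |
Completion: 101=2  102=11  103=46  104=27  105=18  106=4  107=7  108=36
Turnaround (C−A): 101=2  102=11  103=46  104=27  105=18  106=4  107=7  108=36
Finish order: 101 → 106 → 107 → 102 → 105 → 104 → 108 → 103

101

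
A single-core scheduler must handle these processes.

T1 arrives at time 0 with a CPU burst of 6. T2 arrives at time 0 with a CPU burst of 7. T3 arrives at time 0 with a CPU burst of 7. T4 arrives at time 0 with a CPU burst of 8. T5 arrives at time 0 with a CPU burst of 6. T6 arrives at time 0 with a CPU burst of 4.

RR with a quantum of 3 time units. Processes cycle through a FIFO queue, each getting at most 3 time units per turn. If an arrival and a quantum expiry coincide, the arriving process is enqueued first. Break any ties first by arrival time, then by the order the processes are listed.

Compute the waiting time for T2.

28

Gantt: | T1 0-3 | T2 3-6 | T3 6-9 | T4 9-12 | T5 12-15 | T6 15-18 | T1 18-21 | T2 21-24 | T3 24-27 | T4 27-30 | T5 30-33 | T6 33-34 | T2 34-35 | T3 35-36 | T4 36-38 |
Completion: T1=21  T2=35  T3=36  T4=38  T5=33  T6=34
Waiting(T2) = turnaround − burst = 35 − 7 = 28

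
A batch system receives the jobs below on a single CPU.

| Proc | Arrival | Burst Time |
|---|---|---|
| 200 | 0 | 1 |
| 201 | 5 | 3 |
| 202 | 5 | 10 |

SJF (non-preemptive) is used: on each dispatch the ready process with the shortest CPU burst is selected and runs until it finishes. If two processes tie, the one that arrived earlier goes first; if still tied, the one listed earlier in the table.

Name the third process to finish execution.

202

Gantt: | 200 0-1 | idle 1-5 | 201 5-8 | 202 8-18 |
Completion: 200=1  201=8  202=18
Finish order: 200 → 201 → 202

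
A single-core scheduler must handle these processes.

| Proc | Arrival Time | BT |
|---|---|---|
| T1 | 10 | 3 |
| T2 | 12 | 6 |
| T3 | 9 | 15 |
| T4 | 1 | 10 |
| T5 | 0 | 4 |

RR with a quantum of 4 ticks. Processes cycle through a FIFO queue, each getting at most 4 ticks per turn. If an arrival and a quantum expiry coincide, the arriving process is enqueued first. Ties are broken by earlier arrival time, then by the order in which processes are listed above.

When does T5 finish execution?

Schedule: | T5 0-4 | T4 4-12 | T3 12-16 | T1 16-19 | T2 19-23 | T4 23-25 | T3 25-29 | T2 29-31 | T3 31-38 |
Completion: T1=19  T2=31  T3=38  T4=25  T5=4

4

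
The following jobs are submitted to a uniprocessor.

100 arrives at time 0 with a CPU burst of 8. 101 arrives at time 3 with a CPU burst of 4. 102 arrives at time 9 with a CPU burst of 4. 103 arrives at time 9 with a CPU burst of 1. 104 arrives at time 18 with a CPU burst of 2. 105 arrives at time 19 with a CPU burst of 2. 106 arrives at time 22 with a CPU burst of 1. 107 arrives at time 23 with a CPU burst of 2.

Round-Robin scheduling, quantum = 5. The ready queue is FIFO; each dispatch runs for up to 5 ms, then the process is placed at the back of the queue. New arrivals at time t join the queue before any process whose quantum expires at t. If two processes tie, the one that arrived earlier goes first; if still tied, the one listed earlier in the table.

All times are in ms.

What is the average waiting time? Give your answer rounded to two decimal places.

Gantt: | 100 0-5 | 101 5-9 | 100 9-12 | 102 12-16 | 103 16-17 | idle 17-18 | 104 18-20 | 105 20-22 | 106 22-23 | 107 23-25 |
Completion: 100=12  101=9  102=16  103=17  104=20  105=22  106=23  107=25
Waiting times: 100=4, 101=2, 102=3, 103=7, 104=0, 105=1, 106=0, 107=0
Average waiting = (4+2+3+7+0+1+0+0) / 8 = 17/8 = 2.13

2.13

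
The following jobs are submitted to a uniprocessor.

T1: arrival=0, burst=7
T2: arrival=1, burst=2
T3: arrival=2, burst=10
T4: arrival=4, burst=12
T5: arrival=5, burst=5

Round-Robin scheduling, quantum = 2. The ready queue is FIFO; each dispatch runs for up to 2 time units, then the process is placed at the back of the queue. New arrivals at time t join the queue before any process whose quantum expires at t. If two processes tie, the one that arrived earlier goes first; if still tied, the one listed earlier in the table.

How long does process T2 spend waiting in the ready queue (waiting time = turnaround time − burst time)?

Gantt: | T1 0-2 | T2 2-4 | T3 4-6 | T1 6-8 | T4 8-10 | T5 10-12 | T3 12-14 | T1 14-16 | T4 16-18 | T5 18-20 | T3 20-22 | T1 22-23 | T4 23-25 | T5 25-26 | T3 26-28 | T4 28-30 | T3 30-32 | T4 32-36 |
Completion: T1=23  T2=4  T3=32  T4=36  T5=26
Turnaround (C−A): T1=23  T2=3  T3=30  T4=32  T5=21
Waiting(T2) = turnaround − burst = 3 − 2 = 1

1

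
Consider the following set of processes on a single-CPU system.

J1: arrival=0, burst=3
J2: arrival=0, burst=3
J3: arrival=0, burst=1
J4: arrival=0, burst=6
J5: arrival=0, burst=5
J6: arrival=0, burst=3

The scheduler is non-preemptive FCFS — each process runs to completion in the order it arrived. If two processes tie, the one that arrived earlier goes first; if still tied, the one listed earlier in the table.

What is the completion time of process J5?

18

Timeline: | J1 0-3 | J2 3-6 | J3 6-7 | J4 7-13 | J5 13-18 | J6 18-21 |
Completion: J1=3  J2=6  J3=7  J4=13  J5=18  J6=21
Turnaround (C−A): J1=3  J2=6  J3=7  J4=13  J5=18  J6=21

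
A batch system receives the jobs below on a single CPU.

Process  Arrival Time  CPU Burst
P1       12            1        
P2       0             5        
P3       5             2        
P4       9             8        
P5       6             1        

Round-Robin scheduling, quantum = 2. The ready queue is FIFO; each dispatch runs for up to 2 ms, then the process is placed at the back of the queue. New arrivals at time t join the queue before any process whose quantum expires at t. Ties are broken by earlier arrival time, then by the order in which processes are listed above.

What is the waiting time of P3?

0

Gantt: | P2 0-5 | P3 5-7 | P5 7-8 | idle 8-9 | P4 9-13 | P1 13-14 | P4 14-18 |
Completion: P1=14  P2=5  P3=7  P4=18  P5=8
Turnaround (C−A): P1=2  P2=5  P3=2  P4=9  P5=2
Waiting(P3) = turnaround − burst = 2 − 2 = 0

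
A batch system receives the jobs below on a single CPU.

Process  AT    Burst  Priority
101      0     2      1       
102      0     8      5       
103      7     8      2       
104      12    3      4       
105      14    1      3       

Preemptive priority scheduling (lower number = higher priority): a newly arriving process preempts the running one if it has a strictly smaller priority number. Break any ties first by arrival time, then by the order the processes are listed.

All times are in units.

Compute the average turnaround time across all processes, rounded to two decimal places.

8.20

Timeline: | 101 0-2 | 102 2-7 | 103 7-15 | 105 15-16 | 104 16-19 | 102 19-22 |
Completion: 101=2  102=22  103=15  104=19  105=16
Turnaround (C−A): 101=2  102=22  103=8  104=7  105=2
Turnaround times: 101=2, 102=22, 103=8, 104=7, 105=2
Average turnaround = (2+22+8+7+2) / 5 = 41/5 = 8.20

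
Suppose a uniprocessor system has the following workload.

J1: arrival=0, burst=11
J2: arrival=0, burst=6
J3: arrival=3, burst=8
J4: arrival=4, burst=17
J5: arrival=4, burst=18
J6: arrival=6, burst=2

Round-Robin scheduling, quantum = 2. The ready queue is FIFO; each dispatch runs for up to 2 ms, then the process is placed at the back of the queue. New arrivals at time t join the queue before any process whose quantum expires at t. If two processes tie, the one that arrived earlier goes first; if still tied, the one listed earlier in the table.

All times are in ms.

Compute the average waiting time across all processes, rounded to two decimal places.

27.67

Schedule: | J1 0-2 | J2 2-4 | J1 4-6 | J3 6-8 | J4 8-10 | J5 10-12 | J2 12-14 | J6 14-16 | J1 16-18 | J3 18-20 | J4 20-22 | J5 22-24 | J2 24-26 | J1 26-28 | J3 28-30 | J4 30-32 | J5 32-34 | J1 34-36 | J3 36-38 | J4 38-40 | J5 40-42 | J1 42-43 | J4 43-45 | J5 45-47 | J4 47-49 | J5 49-51 | J4 51-53 | J5 53-55 | J4 55-57 | J5 57-59 | J4 59-60 | J5 60-62 |
Completion: J1=43  J2=26  J3=38  J4=60  J5=62  J6=16
Turnaround (C−A): J1=43  J2=26  J3=35  J4=56  J5=58  J6=10
Waiting times: J1=32, J2=20, J3=27, J4=39, J5=40, J6=8
Average waiting = (32+20+27+39+40+8) / 6 = 166/6 = 27.67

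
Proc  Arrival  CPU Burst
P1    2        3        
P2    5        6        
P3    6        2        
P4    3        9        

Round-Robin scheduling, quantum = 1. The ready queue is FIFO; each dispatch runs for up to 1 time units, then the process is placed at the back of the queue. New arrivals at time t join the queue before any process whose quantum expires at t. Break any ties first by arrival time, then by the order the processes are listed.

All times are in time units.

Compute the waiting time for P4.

10

Gantt: | idle 0-2 | P1 2-3 | P4 3-4 | P1 4-5 | P4 5-6 | P2 6-7 | P1 7-8 | P3 8-9 | P4 9-10 | P2 10-11 | P3 11-12 | P4 12-13 | P2 13-14 | P4 14-15 | P2 15-16 | P4 16-17 | P2 17-18 | P4 18-19 | P2 19-20 | P4 20-22 |
Completion: P1=8  P2=20  P3=12  P4=22
Turnaround (C−A): P1=6  P2=15  P3=6  P4=19
Waiting(P4) = turnaround − burst = 19 − 9 = 10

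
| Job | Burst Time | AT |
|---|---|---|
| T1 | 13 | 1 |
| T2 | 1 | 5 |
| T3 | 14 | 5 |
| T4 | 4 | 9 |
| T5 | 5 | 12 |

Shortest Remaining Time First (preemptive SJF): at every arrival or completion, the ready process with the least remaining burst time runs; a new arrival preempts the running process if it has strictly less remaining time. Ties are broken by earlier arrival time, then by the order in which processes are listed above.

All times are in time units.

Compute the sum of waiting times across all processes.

30

Gantt: | idle 0-1 | T1 1-5 | T2 5-6 | T1 6-9 | T4 9-13 | T5 13-18 | T1 18-24 | T3 24-38 |
Completion: T1=24  T2=6  T3=38  T4=13  T5=18
Turnaround (C−A): T1=23  T2=1  T3=33  T4=4  T5=6
Waiting = turnaround − burst: T1=10, T2=0, T3=19, T4=0, T5=1
Total waiting = 10 + 0 + 19 + 0 + 1 = 30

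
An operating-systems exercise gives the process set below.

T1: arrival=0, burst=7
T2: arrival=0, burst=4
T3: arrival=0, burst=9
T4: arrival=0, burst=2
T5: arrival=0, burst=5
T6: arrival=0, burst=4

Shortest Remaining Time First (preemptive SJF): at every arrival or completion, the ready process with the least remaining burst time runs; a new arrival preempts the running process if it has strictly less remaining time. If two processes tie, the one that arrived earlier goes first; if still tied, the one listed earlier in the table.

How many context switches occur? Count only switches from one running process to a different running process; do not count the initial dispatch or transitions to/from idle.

Gantt: | T4 0-2 | T2 2-6 | T6 6-10 | T5 10-15 | T1 15-22 | T3 22-31 |
Completion: T1=22  T2=6  T3=31  T4=2  T5=15  T6=10

5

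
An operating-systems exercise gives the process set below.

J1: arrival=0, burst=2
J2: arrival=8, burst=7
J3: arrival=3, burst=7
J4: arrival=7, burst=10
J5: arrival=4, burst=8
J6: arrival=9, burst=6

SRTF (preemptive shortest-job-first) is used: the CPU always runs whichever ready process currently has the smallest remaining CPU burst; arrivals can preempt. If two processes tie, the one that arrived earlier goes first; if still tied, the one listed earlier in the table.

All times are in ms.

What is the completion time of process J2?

Timeline: | J1 0-2 | idle 2-3 | J3 3-10 | J6 10-16 | J2 16-23 | J5 23-31 | J4 31-41 |
Completion: J1=2  J2=23  J3=10  J4=41  J5=31  J6=16
Turnaround (C−A): J1=2  J2=15  J3=7  J4=34  J5=27  J6=7

23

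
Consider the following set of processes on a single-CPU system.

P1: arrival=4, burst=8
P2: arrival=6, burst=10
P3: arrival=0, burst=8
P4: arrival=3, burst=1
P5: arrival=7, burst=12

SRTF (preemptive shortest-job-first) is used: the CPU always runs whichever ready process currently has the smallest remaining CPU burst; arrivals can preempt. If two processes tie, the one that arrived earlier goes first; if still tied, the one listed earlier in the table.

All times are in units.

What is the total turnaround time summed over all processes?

Timeline: | P3 0-3 | P4 3-4 | P3 4-9 | P1 9-17 | P2 17-27 | P5 27-39 |
Completion: P1=17  P2=27  P3=9  P4=4  P5=39
Turnaround (C−A): P1=13  P2=21  P3=9  P4=1  P5=32
Turnaround = completion − arrival: P1=13, P2=21, P3=9, P4=1, P5=32
Total turnaround = 13 + 21 + 9 + 1 + 32 = 76

76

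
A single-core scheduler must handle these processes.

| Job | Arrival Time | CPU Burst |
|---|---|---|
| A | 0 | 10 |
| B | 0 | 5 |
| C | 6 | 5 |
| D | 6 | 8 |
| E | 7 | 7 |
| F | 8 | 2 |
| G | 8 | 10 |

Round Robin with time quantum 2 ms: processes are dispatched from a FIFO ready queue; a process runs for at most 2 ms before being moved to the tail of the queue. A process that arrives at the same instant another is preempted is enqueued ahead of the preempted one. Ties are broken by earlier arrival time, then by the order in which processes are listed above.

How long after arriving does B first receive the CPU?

2

Gantt: | A 0-2 | B 2-4 | A 4-6 | B 6-8 | C 8-10 | D 10-12 | A 12-14 | E 14-16 | F 16-18 | G 18-20 | B 20-21 | C 21-23 | D 23-25 | A 25-27 | E 27-29 | G 29-31 | C 31-32 | D 32-34 | A 34-36 | E 36-38 | G 38-40 | D 40-42 | E 42-43 | G 43-47 |
Completion: A=36  B=21  C=32  D=42  E=43  F=18  G=47
Response(B) = first start − arrival = 2 − 0 = 2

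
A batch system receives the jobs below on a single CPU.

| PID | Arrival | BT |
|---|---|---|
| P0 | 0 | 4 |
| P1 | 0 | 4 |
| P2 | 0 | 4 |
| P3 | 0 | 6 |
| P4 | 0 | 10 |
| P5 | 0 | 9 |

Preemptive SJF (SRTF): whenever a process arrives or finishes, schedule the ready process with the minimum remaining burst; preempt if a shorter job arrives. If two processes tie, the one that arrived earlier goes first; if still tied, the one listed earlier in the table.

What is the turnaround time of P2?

12

Schedule: | P0 0-4 | P1 4-8 | P2 8-12 | P3 12-18 | P5 18-27 | P4 27-37 |
Completion: P0=4  P1=8  P2=12  P3=18  P4=37  P5=27
Turnaround (C−A): P0=4  P1=8  P2=12  P3=18  P4=37  P5=27
Turnaround(P2) = completion − arrival = 12 − 0 = 12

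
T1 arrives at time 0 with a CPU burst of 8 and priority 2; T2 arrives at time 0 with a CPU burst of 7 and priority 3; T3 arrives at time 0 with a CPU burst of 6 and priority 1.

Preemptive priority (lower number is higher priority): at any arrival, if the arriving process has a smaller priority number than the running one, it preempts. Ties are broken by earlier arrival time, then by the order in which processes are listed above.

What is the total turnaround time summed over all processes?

41

Timeline: | T3 0-6 | T1 6-14 | T2 14-21 |
Completion: T1=14  T2=21  T3=6
Turnaround = completion − arrival: T1=14, T2=21, T3=6
Total turnaround = 14 + 21 + 6 = 41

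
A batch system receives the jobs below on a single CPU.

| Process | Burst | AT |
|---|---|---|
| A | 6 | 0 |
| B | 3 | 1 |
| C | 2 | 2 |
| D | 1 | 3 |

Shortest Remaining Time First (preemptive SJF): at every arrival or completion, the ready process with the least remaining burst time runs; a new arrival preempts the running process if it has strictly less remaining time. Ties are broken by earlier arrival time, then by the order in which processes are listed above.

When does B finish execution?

Gantt: | A 0-1 | B 1-4 | D 4-5 | C 5-7 | A 7-12 |
Completion: A=12  B=4  C=7  D=5
Turnaround (C−A): A=12  B=3  C=5  D=2

4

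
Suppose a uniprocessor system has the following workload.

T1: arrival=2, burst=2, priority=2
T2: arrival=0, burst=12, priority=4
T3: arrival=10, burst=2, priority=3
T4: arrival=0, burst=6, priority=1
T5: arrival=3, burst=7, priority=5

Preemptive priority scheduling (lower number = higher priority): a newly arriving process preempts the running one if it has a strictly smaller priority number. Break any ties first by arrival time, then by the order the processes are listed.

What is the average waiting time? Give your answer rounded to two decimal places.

6.60

Gantt: | T4 0-6 | T1 6-8 | T2 8-10 | T3 10-12 | T2 12-22 | T5 22-29 |
Completion: T1=8  T2=22  T3=12  T4=6  T5=29
Turnaround (C−A): T1=6  T2=22  T3=2  T4=6  T5=26
Waiting times: T1=4, T2=10, T3=0, T4=0, T5=19
Average waiting = (4+10+0+0+19) / 5 = 33/5 = 6.60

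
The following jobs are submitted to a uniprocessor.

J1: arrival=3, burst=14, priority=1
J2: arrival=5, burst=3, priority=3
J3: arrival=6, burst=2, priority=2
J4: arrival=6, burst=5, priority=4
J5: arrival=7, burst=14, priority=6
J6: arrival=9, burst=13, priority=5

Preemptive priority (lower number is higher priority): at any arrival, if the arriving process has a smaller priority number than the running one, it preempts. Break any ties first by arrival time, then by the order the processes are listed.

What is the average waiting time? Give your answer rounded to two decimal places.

Gantt: | idle 0-3 | J1 3-17 | J3 17-19 | J2 19-22 | J4 22-27 | J6 27-40 | J5 40-54 |
Completion: J1=17  J2=22  J3=19  J4=27  J5=54  J6=40
Waiting times: J1=0, J2=14, J3=11, J4=16, J5=33, J6=18
Average waiting = (0+14+11+16+33+18) / 6 = 92/6 = 15.33

15.33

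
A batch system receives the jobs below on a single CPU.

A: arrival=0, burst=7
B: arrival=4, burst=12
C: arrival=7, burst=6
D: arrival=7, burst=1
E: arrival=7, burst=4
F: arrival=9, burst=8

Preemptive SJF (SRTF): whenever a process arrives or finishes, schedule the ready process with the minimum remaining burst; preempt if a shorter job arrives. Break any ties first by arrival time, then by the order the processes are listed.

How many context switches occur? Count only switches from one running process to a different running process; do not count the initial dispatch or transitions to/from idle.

5

Schedule: | A 0-7 | D 7-8 | E 8-12 | C 12-18 | F 18-26 | B 26-38 |
Completion: A=7  B=38  C=18  D=8  E=12  F=26
Turnaround (C−A): A=7  B=34  C=11  D=1  E=5  F=17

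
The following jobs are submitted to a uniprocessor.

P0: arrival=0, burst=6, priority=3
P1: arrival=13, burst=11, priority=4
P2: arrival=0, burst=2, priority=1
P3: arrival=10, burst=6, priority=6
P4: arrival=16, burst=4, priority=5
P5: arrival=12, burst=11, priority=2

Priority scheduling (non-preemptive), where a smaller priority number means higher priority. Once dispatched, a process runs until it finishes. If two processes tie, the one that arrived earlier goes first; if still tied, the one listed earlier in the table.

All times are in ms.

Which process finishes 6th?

Timeline: | P2 0-2 | P0 2-8 | idle 8-10 | P3 10-16 | P5 16-27 | P1 27-38 | P4 38-42 |
Completion: P0=8  P1=38  P2=2  P3=16  P4=42  P5=27
Turnaround (C−A): P0=8  P1=25  P2=2  P3=6  P4=26  P5=15
Finish order: P2 → P0 → P3 → P5 → P1 → P4

P4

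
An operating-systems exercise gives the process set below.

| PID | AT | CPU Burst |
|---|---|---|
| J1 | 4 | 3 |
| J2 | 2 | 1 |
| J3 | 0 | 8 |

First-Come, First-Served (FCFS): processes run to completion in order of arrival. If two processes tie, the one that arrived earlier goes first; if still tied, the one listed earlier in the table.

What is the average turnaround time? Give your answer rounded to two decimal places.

Gantt: | J3 0-8 | J2 8-9 | J1 9-12 |
Completion: J1=12  J2=9  J3=8
Turnaround times: J1=8, J2=7, J3=8
Average turnaround = (8+7+8) / 3 = 23/3 = 7.67

7.67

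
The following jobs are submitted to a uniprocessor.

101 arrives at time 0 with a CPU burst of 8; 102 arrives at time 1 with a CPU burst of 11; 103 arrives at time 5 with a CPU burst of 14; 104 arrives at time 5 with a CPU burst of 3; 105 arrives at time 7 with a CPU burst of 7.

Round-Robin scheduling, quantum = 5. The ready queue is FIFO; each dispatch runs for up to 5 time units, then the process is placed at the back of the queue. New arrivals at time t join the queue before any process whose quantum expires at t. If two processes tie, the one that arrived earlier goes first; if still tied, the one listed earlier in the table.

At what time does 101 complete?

21

Schedule: | 101 0-5 | 102 5-10 | 103 10-15 | 104 15-18 | 101 18-21 | 105 21-26 | 102 26-31 | 103 31-36 | 105 36-38 | 102 38-39 | 103 39-43 |
Completion: 101=21  102=39  103=43  104=18  105=38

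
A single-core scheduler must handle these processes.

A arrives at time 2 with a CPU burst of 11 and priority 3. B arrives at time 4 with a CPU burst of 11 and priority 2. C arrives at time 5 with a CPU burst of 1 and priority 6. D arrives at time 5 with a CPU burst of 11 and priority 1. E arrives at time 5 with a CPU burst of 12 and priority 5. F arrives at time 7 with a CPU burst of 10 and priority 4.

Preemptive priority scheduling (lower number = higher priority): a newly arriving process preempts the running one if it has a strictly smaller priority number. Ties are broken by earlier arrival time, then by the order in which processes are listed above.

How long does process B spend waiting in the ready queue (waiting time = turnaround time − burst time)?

11

Timeline: | idle 0-2 | A 2-4 | B 4-5 | D 5-16 | B 16-26 | A 26-35 | F 35-45 | E 45-57 | C 57-58 |
Completion: A=35  B=26  C=58  D=16  E=57  F=45
Waiting(B) = turnaround − burst = 22 − 11 = 11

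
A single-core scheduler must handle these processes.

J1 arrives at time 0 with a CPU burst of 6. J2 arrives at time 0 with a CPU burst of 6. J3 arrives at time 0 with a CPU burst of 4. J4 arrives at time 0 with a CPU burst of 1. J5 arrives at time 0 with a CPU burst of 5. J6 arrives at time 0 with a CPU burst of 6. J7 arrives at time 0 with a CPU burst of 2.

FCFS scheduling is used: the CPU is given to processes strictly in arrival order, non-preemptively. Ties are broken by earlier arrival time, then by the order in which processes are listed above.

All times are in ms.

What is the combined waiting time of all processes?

101

Schedule: | J1 0-6 | J2 6-12 | J3 12-16 | J4 16-17 | J5 17-22 | J6 22-28 | J7 28-30 |
Completion: J1=6  J2=12  J3=16  J4=17  J5=22  J6=28  J7=30
Turnaround (C−A): J1=6  J2=12  J3=16  J4=17  J5=22  J6=28  J7=30
Waiting = turnaround − burst: J1=0, J2=6, J3=12, J4=16, J5=17, J6=22, J7=28
Total waiting = 0 + 6 + 12 + 16 + 17 + 22 + 28 = 101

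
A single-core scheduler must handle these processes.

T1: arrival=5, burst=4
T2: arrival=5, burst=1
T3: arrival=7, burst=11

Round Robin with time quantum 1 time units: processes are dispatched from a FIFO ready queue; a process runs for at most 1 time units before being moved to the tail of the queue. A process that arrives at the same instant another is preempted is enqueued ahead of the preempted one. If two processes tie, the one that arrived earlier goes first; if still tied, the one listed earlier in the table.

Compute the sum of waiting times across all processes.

Gantt: | idle 0-5 | T1 5-6 | T2 6-7 | T1 7-8 | T3 8-9 | T1 9-10 | T3 10-11 | T1 11-12 | T3 12-21 |
Completion: T1=12  T2=7  T3=21
Turnaround (C−A): T1=7  T2=2  T3=14
Waiting = turnaround − burst: T1=3, T2=1, T3=3
Total waiting = 3 + 1 + 3 = 7

7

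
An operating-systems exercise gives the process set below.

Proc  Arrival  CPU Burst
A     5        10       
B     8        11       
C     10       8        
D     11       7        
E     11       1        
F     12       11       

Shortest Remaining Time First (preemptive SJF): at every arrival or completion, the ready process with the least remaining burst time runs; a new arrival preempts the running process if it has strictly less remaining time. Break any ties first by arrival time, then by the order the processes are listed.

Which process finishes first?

E

Timeline: | idle 0-5 | A 5-11 | E 11-12 | A 12-16 | D 16-23 | C 23-31 | B 31-42 | F 42-53 |
Completion: A=16  B=42  C=31  D=23  E=12  F=53
Turnaround (C−A): A=11  B=34  C=21  D=12  E=1  F=41
Finish order: E → A → D → C → B → F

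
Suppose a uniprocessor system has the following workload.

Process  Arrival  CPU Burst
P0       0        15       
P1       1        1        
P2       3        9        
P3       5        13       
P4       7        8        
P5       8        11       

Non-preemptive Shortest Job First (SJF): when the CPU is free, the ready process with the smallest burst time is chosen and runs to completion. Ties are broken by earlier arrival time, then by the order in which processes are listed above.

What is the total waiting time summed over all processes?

108

Timeline: | P0 0-15 | P1 15-16 | P4 16-24 | P2 24-33 | P5 33-44 | P3 44-57 |
Completion: P0=15  P1=16  P2=33  P3=57  P4=24  P5=44
Turnaround (C−A): P0=15  P1=15  P2=30  P3=52  P4=17  P5=36
Waiting = turnaround − burst: P0=0, P1=14, P2=21, P3=39, P4=9, P5=25
Total waiting = 0 + 14 + 21 + 39 + 9 + 25 = 108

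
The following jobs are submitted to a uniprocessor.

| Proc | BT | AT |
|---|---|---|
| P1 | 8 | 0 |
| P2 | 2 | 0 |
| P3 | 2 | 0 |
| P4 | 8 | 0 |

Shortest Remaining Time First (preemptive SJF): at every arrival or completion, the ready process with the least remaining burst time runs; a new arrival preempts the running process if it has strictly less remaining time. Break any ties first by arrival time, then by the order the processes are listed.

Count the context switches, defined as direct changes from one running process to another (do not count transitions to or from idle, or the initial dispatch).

3

Gantt: | P2 0-2 | P3 2-4 | P1 4-12 | P4 12-20 |
Completion: P1=12  P2=2  P3=4  P4=20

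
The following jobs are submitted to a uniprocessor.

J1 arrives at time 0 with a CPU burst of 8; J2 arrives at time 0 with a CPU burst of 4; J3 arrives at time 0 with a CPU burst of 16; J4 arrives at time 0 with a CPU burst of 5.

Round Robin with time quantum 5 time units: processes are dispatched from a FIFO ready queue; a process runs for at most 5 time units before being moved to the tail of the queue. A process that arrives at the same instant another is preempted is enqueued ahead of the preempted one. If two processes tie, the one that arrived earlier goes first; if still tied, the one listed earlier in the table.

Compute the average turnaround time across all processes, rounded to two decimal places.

20.75

Gantt: | J1 0-5 | J2 5-9 | J3 9-14 | J4 14-19 | J1 19-22 | J3 22-33 |
Completion: J1=22  J2=9  J3=33  J4=19
Turnaround times: J1=22, J2=9, J3=33, J4=19
Average turnaround = (22+9+33+19) / 4 = 83/4 = 20.75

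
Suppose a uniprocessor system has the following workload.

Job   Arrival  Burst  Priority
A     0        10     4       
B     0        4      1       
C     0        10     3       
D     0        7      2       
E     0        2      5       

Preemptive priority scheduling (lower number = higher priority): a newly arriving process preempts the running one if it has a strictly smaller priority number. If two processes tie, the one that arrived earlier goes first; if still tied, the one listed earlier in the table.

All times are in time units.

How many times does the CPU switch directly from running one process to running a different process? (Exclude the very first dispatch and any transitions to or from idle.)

Gantt: | B 0-4 | D 4-11 | C 11-21 | A 21-31 | E 31-33 |
Completion: A=31  B=4  C=21  D=11  E=33
Turnaround (C−A): A=31  B=4  C=21  D=11  E=33

4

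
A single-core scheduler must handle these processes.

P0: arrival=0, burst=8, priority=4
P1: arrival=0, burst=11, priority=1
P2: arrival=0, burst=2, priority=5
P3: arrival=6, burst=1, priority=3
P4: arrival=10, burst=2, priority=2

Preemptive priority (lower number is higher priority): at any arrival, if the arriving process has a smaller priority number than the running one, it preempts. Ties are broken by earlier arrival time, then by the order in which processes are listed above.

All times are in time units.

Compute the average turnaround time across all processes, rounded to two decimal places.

13.60

Gantt: | P1 0-11 | P4 11-13 | P3 13-14 | P0 14-22 | P2 22-24 |
Completion: P0=22  P1=11  P2=24  P3=14  P4=13
Turnaround (C−A): P0=22  P1=11  P2=24  P3=8  P4=3
Turnaround times: P0=22, P1=11, P2=24, P3=8, P4=3
Average turnaround = (22+11+24+8+3) / 5 = 68/5 = 13.60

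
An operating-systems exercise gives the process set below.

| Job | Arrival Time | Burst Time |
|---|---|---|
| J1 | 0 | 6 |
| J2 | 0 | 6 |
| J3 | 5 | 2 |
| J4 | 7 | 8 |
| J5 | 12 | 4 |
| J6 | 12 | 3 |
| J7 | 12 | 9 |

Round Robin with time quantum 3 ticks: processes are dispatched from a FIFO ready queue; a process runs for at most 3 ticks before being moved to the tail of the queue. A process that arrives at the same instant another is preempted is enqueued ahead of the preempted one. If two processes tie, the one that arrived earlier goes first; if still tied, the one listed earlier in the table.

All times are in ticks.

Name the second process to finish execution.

Timeline: | J1 0-3 | J2 3-6 | J1 6-9 | J3 9-11 | J2 11-14 | J4 14-17 | J5 17-20 | J6 20-23 | J7 23-26 | J4 26-29 | J5 29-30 | J7 30-33 | J4 33-35 | J7 35-38 |
Completion: J1=9  J2=14  J3=11  J4=35  J5=30  J6=23  J7=38
Finish order: J1 → J3 → J2 → J6 → J5 → J4 → J7

J3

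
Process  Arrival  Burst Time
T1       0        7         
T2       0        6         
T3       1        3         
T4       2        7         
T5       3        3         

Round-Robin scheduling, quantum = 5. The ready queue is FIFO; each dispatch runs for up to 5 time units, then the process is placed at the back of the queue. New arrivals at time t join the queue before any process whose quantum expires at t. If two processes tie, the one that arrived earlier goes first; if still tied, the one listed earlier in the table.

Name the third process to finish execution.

Gantt: | T1 0-5 | T2 5-10 | T3 10-13 | T4 13-18 | T5 18-21 | T1 21-23 | T2 23-24 | T4 24-26 |
Completion: T1=23  T2=24  T3=13  T4=26  T5=21
Finish order: T3 → T5 → T1 → T2 → T4

T1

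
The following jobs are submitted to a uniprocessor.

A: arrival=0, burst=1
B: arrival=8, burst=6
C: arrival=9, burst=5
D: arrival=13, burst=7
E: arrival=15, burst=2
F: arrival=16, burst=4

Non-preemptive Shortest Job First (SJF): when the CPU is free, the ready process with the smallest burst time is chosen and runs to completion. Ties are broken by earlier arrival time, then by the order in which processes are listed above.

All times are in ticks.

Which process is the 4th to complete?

E

Timeline: | A 0-1 | idle 1-8 | B 8-14 | C 14-19 | E 19-21 | F 21-25 | D 25-32 |
Completion: A=1  B=14  C=19  D=32  E=21  F=25
Turnaround (C−A): A=1  B=6  C=10  D=19  E=6  F=9
Finish order: A → B → C → E → F → D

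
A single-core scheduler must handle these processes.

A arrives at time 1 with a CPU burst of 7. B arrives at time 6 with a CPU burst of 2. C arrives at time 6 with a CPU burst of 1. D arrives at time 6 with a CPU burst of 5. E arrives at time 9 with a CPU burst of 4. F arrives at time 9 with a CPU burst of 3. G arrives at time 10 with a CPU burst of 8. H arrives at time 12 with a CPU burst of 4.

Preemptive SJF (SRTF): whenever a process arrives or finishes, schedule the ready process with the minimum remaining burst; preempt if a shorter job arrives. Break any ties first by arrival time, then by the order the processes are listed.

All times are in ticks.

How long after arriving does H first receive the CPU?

Schedule: | idle 0-1 | A 1-6 | C 6-7 | A 7-9 | B 9-11 | F 11-14 | E 14-18 | H 18-22 | D 22-27 | G 27-35 |
Completion: A=9  B=11  C=7  D=27  E=18  F=14  G=35  H=22
Response(H) = first start − arrival = 18 − 12 = 6

6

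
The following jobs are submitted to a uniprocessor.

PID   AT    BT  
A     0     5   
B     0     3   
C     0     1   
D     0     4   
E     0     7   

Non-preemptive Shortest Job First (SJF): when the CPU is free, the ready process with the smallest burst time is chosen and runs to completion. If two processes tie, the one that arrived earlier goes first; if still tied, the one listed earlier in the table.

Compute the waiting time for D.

4

Gantt: | C 0-1 | B 1-4 | D 4-8 | A 8-13 | E 13-20 |
Completion: A=13  B=4  C=1  D=8  E=20
Waiting(D) = turnaround − burst = 8 − 4 = 4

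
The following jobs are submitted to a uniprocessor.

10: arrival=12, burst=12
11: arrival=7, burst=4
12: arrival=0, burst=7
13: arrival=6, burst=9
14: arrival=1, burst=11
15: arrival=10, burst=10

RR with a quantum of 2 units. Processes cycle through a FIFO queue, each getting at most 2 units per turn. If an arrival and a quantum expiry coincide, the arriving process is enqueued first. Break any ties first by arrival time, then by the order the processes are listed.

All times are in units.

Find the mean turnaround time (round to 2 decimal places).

33.50

Timeline: | 12 0-2 | 14 2-4 | 12 4-6 | 14 6-8 | 13 8-10 | 12 10-12 | 11 12-14 | 14 14-16 | 15 16-18 | 13 18-20 | 10 20-22 | 12 22-23 | 11 23-25 | 14 25-27 | 15 27-29 | 13 29-31 | 10 31-33 | 14 33-35 | 15 35-37 | 13 37-39 | 10 39-41 | 14 41-42 | 15 42-44 | 13 44-45 | 10 45-47 | 15 47-49 | 10 49-53 |
Completion: 10=53  11=25  12=23  13=45  14=42  15=49
Turnaround (C−A): 10=41  11=18  12=23  13=39  14=41  15=39
Turnaround times: 10=41, 11=18, 12=23, 13=39, 14=41, 15=39
Average turnaround = (41+18+23+39+41+39) / 6 = 201/6 = 33.50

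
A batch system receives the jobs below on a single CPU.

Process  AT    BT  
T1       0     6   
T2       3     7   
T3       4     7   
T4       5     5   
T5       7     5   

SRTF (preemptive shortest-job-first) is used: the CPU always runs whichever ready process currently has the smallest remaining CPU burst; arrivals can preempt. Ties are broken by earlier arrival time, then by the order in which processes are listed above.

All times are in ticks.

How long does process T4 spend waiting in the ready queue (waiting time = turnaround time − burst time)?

Schedule: | T1 0-6 | T4 6-11 | T5 11-16 | T2 16-23 | T3 23-30 |
Completion: T1=6  T2=23  T3=30  T4=11  T5=16
Turnaround (C−A): T1=6  T2=20  T3=26  T4=6  T5=9
Waiting(T4) = turnaround − burst = 6 − 5 = 1

1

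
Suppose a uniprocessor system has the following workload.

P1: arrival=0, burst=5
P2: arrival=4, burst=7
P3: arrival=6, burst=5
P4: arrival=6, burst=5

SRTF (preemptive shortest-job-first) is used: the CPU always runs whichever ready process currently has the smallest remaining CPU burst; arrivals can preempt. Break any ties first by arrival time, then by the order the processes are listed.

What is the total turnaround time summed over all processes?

38

Timeline: | P1 0-5 | P2 5-6 | P3 6-11 | P4 11-16 | P2 16-22 |
Completion: P1=5  P2=22  P3=11  P4=16
Turnaround (C−A): P1=5  P2=18  P3=5  P4=10
Turnaround = completion − arrival: P1=5, P2=18, P3=5, P4=10
Total turnaround = 5 + 18 + 5 + 10 = 38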